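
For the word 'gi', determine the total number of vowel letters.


Scanning each character of 'gi':
  Position 1: 'g' -> consonant (running count: 0)
  Position 2: 'i' -> vowel (running count: 1)
Total vowels: 1

1


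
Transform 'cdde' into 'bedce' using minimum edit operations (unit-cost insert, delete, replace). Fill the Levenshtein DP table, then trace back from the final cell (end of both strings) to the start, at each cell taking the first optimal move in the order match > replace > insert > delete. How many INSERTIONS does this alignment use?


Edit distance = 3. Backtracking from cell (4, 5) with preference match > replace > insert > delete,
then listing the resulting alignment 'cdde' -> 'bedce' left to right:
  Step 1: insert 'b' [insertion #1]
  Step 2: replace c->e
  Step 3: keep 'd'
  Step 4: replace d->c
  Step 5: keep 'e'
Total insertions: 1

1


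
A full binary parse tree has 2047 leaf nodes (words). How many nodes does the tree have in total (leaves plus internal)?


Leaf nodes (terminals): 2047
Internal nodes = n - 1 = 2047 - 1 = 2046
Total = leaves + internal = 2047 + 2046 = 4093

4093


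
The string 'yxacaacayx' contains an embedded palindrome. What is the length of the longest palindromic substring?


Scanning 'yxacaacayx' for palindromic substrings.
Substring at positions 2-7: 'acaaca'.
Check: reverse('acaaca') = 'acaaca' -> palindrome confirmed.
Neighbouring characters ('x' / 'y') break symmetry, so it cannot extend further.
No longer palindromic substring exists; longest length = 6

6


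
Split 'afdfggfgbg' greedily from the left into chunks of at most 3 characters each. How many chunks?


'afdfggfgbg' has 10 characters.
Chunking with max size 3:
  Chunk 1: 'afd' (positions 0-2)
  Chunk 2: 'fgg' (positions 3-5)
  Chunk 3: 'fgb' (positions 6-8)
  Chunk 4: 'g' (positions 9-9)
Total chunks: ceil(10 / 3) = 4

4


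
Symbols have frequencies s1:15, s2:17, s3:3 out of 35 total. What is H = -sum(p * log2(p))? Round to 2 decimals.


Computing entropy H = -sum(p_i * log2(p_i)):
  s1: p = 15/35 = 0.4286, -p*log2(p) = 0.5239
  s2: p = 17/35 = 0.4857, -p*log2(p) = 0.5060
  s3: p = 3/35 = 0.0857, -p*log2(p) = 0.3038
H = sum of terms = 1.3337
Rounded to 2 decimals: 1.33

1.33


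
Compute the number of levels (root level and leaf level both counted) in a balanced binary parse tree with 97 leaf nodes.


In a balanced binary tree with n leaves the deepest leaf is ceil(log2(n)) edges below the root,
so counting node levels inclusive of root and leaves gives ceil(log2(n)) + 1 levels.
log2(97) = 6.5999
ceil(6.5999) = 7
levels = 7 + 1 = 8

8


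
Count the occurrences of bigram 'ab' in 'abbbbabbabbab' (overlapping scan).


Scanning 'abbbbabbabbab' for bigram 'ab':
  Position 0: 'ab' -> MATCH
  Position 1: 'bb' -> no
  Position 2: 'bb' -> no
  Position 3: 'bb' -> no
  Position 4: 'ba' -> no
  Position 5: 'ab' -> MATCH
  Position 6: 'bb' -> no
  Position 7: 'ba' -> no
  Position 8: 'ab' -> MATCH
  Position 9: 'bb' -> no
  Position 10: 'ba' -> no
  Position 11: 'ab' -> MATCH
Total matches: 4

4


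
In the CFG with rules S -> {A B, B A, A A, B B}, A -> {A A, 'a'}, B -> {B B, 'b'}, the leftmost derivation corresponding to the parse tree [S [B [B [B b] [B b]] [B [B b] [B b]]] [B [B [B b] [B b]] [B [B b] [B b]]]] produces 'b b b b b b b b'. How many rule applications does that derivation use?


Every bracketed nonterminal node [X ...] in the tree is produced by exactly one rule application.
Reading the tree off as a leftmost derivation:
  Step 1: S  =>  B B   (applied S -> B B)
  Step 2: B B  =>  B B B   (applied B -> B B)
  Step 3: B B B  =>  B B B B   (applied B -> B B)
  Step 4: B B B B  =>  b B B B   (applied B -> b)
  Step 5: b B B B  =>  b b B B   (applied B -> b)
  Step 6: b b B B  =>  b b B B B   (applied B -> B B)
  Step 7: b b B B B  =>  b b b B B   (applied B -> b)
  Step 8: b b b B B  =>  b b b b B   (applied B -> b)
  Step 9: b b b b B  =>  b b b b B B   (applied B -> B B)
  Step 10: b b b b B B  =>  b b b b B B B   (applied B -> B B)
  Step 11: b b b b B B B  =>  b b b b b B B   (applied B -> b)
  Step 12: b b b b b B B  =>  b b b b b b B   (applied B -> b)
  Step 13: b b b b b b B  =>  b b b b b b B B   (applied B -> B B)
  Step 14: b b b b b b B B  =>  b b b b b b b B   (applied B -> b)
  Step 15: b b b b b b b B  =>  b b b b b b b b   (applied B -> b)
Final yield: b b b b b b b b
Total rewrite steps: 15

15


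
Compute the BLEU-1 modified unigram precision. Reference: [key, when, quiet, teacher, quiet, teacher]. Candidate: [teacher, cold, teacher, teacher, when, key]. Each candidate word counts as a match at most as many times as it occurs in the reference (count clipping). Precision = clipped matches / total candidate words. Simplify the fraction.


Reference word counts: {'key': 1, 'quiet': 2, 'teacher': 2, 'when': 1}
Checking each candidate word (with clipping):
  'teacher' -> in reference (ref count 2, used 1/2) -> match (matches: 1)
  'cold' -> not in reference -> no match (matches: 1)
  'teacher' -> in reference (ref count 2, used 2/2) -> match (matches: 2)
  'teacher' -> ref count 2 already used up (2/2) -> clipped, no match (matches: 2)
  'when' -> in reference (ref count 1, used 1/1) -> match (matches: 3)
  'key' -> in reference (ref count 1, used 1/1) -> match (matches: 4)
Clipped matches: 4, Candidate length: 6
Precision = 4/6 = 2/3

2/3


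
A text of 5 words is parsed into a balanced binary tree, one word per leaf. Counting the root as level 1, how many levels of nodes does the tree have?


In a balanced binary tree with n leaves the deepest leaf is ceil(log2(n)) edges below the root,
so counting node levels inclusive of root and leaves gives ceil(log2(n)) + 1 levels.
log2(5) = 2.3219
ceil(2.3219) = 3
levels = 3 + 1 = 4

4


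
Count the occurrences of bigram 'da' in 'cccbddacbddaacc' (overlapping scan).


Scanning 'cccbddacbddaacc' for bigram 'da':
  Position 0: 'cc' -> no
  Position 1: 'cc' -> no
  Position 2: 'cb' -> no
  Position 3: 'bd' -> no
  Position 4: 'dd' -> no
  Position 5: 'da' -> MATCH
  Position 6: 'ac' -> no
  Position 7: 'cb' -> no
  Position 8: 'bd' -> no
  Position 9: 'dd' -> no
  Position 10: 'da' -> MATCH
  Position 11: 'aa' -> no
  Position 12: 'ac' -> no
  Position 13: 'cc' -> no
Total matches: 2

2


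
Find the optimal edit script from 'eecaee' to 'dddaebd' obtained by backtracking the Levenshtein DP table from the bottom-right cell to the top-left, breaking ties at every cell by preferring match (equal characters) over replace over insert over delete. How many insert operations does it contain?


Edit distance = 5. Backtracking from cell (6, 7) with preference match > replace > insert > delete,
then listing the resulting alignment 'eecaee' -> 'dddaebd' left to right:
  Step 1: replace e->d
  Step 2: replace e->d
  Step 3: replace c->d
  Step 4: keep 'a'
  Step 5: keep 'e'
  Step 6: insert 'b' [insertion #1]
  Step 7: replace e->d
Total insertions: 1

1


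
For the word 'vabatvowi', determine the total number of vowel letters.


Scanning each character of 'vabatvowi':
  Position 1: 'v' -> consonant (running count: 0)
  Position 2: 'a' -> vowel (running count: 1)
  Position 3: 'b' -> consonant (running count: 1)
  Position 4: 'a' -> vowel (running count: 2)
  Position 5: 't' -> consonant (running count: 2)
  Position 6: 'v' -> consonant (running count: 2)
  Position 7: 'o' -> vowel (running count: 3)
  Position 8: 'w' -> consonant (running count: 3)
  Position 9: 'i' -> vowel (running count: 4)
Total vowels: 4

4


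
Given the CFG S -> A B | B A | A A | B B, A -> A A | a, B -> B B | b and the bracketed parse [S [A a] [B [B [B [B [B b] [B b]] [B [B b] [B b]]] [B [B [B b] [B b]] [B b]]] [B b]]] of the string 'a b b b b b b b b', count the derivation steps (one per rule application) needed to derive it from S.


Every bracketed nonterminal node [X ...] in the tree is produced by exactly one rule application.
Reading the tree off as a leftmost derivation:
  Step 1: S  =>  A B   (applied S -> A B)
  Step 2: A B  =>  a B   (applied A -> a)
  Step 3: a B  =>  a B B   (applied B -> B B)
  Step 4: a B B  =>  a B B B   (applied B -> B B)
  Step 5: a B B B  =>  a B B B B   (applied B -> B B)
  Step 6: a B B B B  =>  a B B B B B   (applied B -> B B)
  Step 7: a B B B B B  =>  a b B B B B   (applied B -> b)
  Step 8: a b B B B B  =>  a b b B B B   (applied B -> b)
  Step 9: a b b B B B  =>  a b b B B B B   (applied B -> B B)
  Step 10: a b b B B B B  =>  a b b b B B B   (applied B -> b)
  Step 11: a b b b B B B  =>  a b b b b B B   (applied B -> b)
  Step 12: a b b b b B B  =>  a b b b b B B B   (applied B -> B B)
  Step 13: a b b b b B B B  =>  a b b b b B B B B   (applied B -> B B)
  Step 14: a b b b b B B B B  =>  a b b b b b B B B   (applied B -> b)
  Step 15: a b b b b b B B B  =>  a b b b b b b B B   (applied B -> b)
  Step 16: a b b b b b b B B  =>  a b b b b b b b B   (applied B -> b)
  Step 17: a b b b b b b b B  =>  a b b b b b b b b   (applied B -> b)
Final yield: a b b b b b b b b
Total rewrite steps: 17

17


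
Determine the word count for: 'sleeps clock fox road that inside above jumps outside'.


Counting words by splitting on spaces:
  Word 1: 'sleeps'
  Word 2: 'clock'
  Word 3: 'fox'
  Word 4: 'road'
  Word 5: 'that'
  Word 6: 'inside'
  Word 7: 'above'
  Word 8: 'jumps'
  Word 9: 'outside'
Total words: 9

9


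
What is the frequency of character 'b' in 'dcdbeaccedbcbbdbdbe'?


Scanning 'dcdbeaccedbcbbdbdbe' for 'b':
  Position 3: 'b' -> MATCH (count: 1)
  Position 10: 'b' -> MATCH (count: 2)
  Position 12: 'b' -> MATCH (count: 3)
  Position 13: 'b' -> MATCH (count: 4)
  Position 15: 'b' -> MATCH (count: 5)
  Position 17: 'b' -> MATCH (count: 6)
Total occurrences of 'b': 6

6


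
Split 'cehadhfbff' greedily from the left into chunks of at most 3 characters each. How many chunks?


'cehadhfbff' has 10 characters.
Chunking with max size 3:
  Chunk 1: 'ceh' (positions 0-2)
  Chunk 2: 'adh' (positions 3-5)
  Chunk 3: 'fbf' (positions 6-8)
  Chunk 4: 'f' (positions 9-9)
Total chunks: ceil(10 / 3) = 4

4


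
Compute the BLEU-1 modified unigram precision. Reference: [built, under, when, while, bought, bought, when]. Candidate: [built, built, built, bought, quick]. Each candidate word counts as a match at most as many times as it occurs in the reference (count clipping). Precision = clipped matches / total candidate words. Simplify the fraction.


Reference word counts: {'bought': 2, 'built': 1, 'under': 1, 'when': 2, 'while': 1}
Checking each candidate word (with clipping):
  'built' -> in reference (ref count 1, used 1/1) -> match (matches: 1)
  'built' -> ref count 1 already used up (1/1) -> clipped, no match (matches: 1)
  'built' -> ref count 1 already used up (1/1) -> clipped, no match (matches: 1)
  'bought' -> in reference (ref count 2, used 1/2) -> match (matches: 2)
  'quick' -> not in reference -> no match (matches: 2)
Clipped matches: 2, Candidate length: 5
Precision = 2/5

2/5


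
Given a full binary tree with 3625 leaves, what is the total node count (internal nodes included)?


Leaf nodes (terminals): 3625
Internal nodes = n - 1 = 3625 - 1 = 3624
Total = leaves + internal = 3625 + 3624 = 7249

7249


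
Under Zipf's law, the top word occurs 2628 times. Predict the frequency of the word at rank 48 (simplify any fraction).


Zipf's law: freq(rank) = f1 / rank
f1 = 2628, rank = 48
freq = 2628 / 48
GCD(2628, 48) = 12
Simplified: 219/4

219/4


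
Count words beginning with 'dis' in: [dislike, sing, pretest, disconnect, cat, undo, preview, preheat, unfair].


Checking each word for prefix 'dis':
  'dislike' -> YES, starts with 'dis' (count: 1)
  'sing' -> no (count: 1)
  'pretest' -> no (count: 1)
  'disconnect' -> YES, starts with 'dis' (count: 2)
  'cat' -> no (count: 2)
  'undo' -> no (count: 2)
  'preview' -> no (count: 2)
  'preheat' -> no (count: 2)
  'unfair' -> no (count: 2)
Total with prefix 'dis': 2

2


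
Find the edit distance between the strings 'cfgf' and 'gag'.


Building DP table for s1='cfgf' (len 4) and s2='gag' (len 3):
       g  a  g
    0  1  2  3
  c 1  1  2  3
  f 2  2  2  3
  g 3  2  3  2
  f 4  3  3  3
Edit distance = dp[4][3] = 3

3


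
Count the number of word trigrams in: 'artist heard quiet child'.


Word trigrams from [4] words:
  Trigram 1: (artist heard quiet)
  Trigram 2: (heard quiet child)
Total word trigrams: 4 - 2 = 2

2


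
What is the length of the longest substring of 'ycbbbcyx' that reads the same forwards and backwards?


Scanning 'ycbbbcyx' for palindromic substrings.
Substring at positions 0-6: 'ycbbbcy'.
Check: reverse('ycbbbcy') = 'ycbbbcy' -> palindrome confirmed.
Neighbouring characters ('-' / 'x') break symmetry, so it cannot extend further.
No longer palindromic substring exists; longest length = 7

7


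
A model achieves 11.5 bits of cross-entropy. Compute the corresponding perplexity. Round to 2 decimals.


Perplexity formula: PP = 2^H
H = 11.5
PP = 2^11.5
Decompose: 2^11.5 = 2^11 * 2^0.5 = 2^11 * sqrt(2)
2^11 = 2048, sqrt(2) ~ 1.4142136
PP ~ 2048 * 1.4142136 = 2896.3094528
Rounded to 2 decimals: 2896.31

2896.31


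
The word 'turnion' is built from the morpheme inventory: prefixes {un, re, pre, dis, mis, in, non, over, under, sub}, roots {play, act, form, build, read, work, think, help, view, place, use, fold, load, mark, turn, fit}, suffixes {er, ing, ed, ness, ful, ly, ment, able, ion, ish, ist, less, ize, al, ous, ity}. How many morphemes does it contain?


Segmenting 'turnion' against the inventory:
  'turn' -> root (morpheme 1)
  'ion' -> suffix (morpheme 2)
Total morphemes: 2

2


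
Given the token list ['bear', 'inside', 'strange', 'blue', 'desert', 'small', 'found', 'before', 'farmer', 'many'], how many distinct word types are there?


Listing all tokens and tracking unique types:
  Token 1: 'bear' -> NEW (unique so far: 1)
  Token 2: 'inside' -> NEW (unique so far: 2)
  Token 3: 'strange' -> NEW (unique so far: 3)
  Token 4: 'blue' -> NEW (unique so far: 4)
  Token 5: 'desert' -> NEW (unique so far: 5)
  Token 6: 'small' -> NEW (unique so far: 6)
  Token 7: 'found' -> NEW (unique so far: 7)
  Token 8: 'before' -> NEW (unique so far: 8)
  Token 9: 'farmer' -> NEW (unique so far: 9)
  Token 10: 'many' -> NEW (unique so far: 10)
Unique types: ('bear', 'before', 'blue', 'desert', 'farmer', 'found', 'inside', 'many', 'small', 'strange')
Vocabulary size: 10

10


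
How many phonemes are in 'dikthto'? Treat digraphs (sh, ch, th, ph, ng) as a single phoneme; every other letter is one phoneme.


Parsing 'dikthto' greedily, digraphs first:
  'd' -> consonant phoneme (phonemes so far: 1)
  'i' -> vowel phoneme (phonemes so far: 2)
  'k' -> consonant phoneme (phonemes so far: 3)
  'th' -> digraph (1 consonant phoneme) (phonemes so far: 4)
  't' -> consonant phoneme (phonemes so far: 5)
  'o' -> vowel phoneme (phonemes so far: 6)
Total phonemes: 6

6


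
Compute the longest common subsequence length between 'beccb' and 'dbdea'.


DP table for LCS of 'beccb' and 'dbdea':
       d  b  d  e  a
    0  0  0  0  0  0
  b 0  0  1  1  1  1
  e 0  0  1  1  2  2
  c 0  0  1  1  2  2
  c 0  0  1  1  2  2
  b 0  0  1  1  2  2
LCS: 'be'
LCS length = 2

2


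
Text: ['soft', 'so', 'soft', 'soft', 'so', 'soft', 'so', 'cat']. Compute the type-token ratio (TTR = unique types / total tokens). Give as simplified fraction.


Tokens: 8
Unique types: ('cat', 'so', 'soft') = 3
TTR = 3/8
Already in lowest terms.

3/8


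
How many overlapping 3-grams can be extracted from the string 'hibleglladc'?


String 'hibleglladc' has length L = 11.
Number of overlapping n-grams = L - n + 1
Substituting: 11 - 3 + 1 = 9

9


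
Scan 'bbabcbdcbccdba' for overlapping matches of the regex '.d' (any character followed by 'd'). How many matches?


Pattern: .d means any character followed by 'd'.
Scanning 'bbabcbdcbccdba' position-by-position:
  Pos 0: window 'bb' -> no
  Pos 1: window 'ba' -> no
  Pos 2: window 'ab' -> no
  Pos 3: window 'bc' -> no
  Pos 4: window 'cb' -> no
  Pos 5: window 'bd' -> MATCH
  Pos 6: window 'dc' -> no
  Pos 7: window 'cb' -> no
  Pos 8: window 'bc' -> no
  Pos 9: window 'cc' -> no
  Pos 10: window 'cd' -> MATCH
  Pos 11: window 'db' -> no
  Pos 12: window 'ba' -> no
  Pos 13: window 'a' -> no
Total matches: 2

2


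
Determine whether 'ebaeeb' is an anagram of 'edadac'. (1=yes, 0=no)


Sort characters of 'ebaeeb': 'abbeee'
Sort characters of 'edadac': 'aacdde'
Sorted forms differ -> they are NOT anagrams
Result: 0

0


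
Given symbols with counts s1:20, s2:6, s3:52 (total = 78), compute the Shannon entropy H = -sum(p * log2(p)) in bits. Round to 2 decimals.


Computing entropy H = -sum(p_i * log2(p_i)):
  s1: p = 20/78 = 0.2564, -p*log2(p) = 0.5035
  s2: p = 6/78 = 0.0769, -p*log2(p) = 0.2846
  s3: p = 52/78 = 0.6667, -p*log2(p) = 0.3900
H = sum of terms = 1.1781
Rounded to 2 decimals: 1.18

1.18


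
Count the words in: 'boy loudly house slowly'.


Counting words by splitting on spaces:
  Word 1: 'boy'
  Word 2: 'loudly'
  Word 3: 'house'
  Word 4: 'slowly'
Total words: 4

4


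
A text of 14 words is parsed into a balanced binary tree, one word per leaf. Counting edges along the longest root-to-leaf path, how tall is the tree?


In a balanced binary tree with n leaves the deepest leaf is ceil(log2(n)) edges below the root.
log2(14) = 3.8074
ceil(3.8074) = 4
height (edges) = 4

4


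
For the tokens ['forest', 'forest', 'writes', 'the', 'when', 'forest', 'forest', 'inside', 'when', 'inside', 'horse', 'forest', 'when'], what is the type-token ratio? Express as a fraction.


Tokens: 13
Unique types: ('forest', 'horse', 'inside', 'the', 'when', 'writes') = 6
TTR = 6/13
Already in lowest terms.

6/13


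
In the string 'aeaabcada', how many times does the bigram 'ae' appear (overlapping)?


Scanning 'aeaabcada' for bigram 'ae':
  Position 0: 'ae' -> MATCH
  Position 1: 'ea' -> no
  Position 2: 'aa' -> no
  Position 3: 'ab' -> no
  Position 4: 'bc' -> no
  Position 5: 'ca' -> no
  Position 6: 'ad' -> no
  Position 7: 'da' -> no
Total matches: 1

1


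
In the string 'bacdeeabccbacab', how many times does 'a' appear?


Scanning 'bacdeeabccbacab' for 'a':
  Position 1: 'a' -> MATCH (count: 1)
  Position 6: 'a' -> MATCH (count: 2)
  Position 11: 'a' -> MATCH (count: 3)
  Position 13: 'a' -> MATCH (count: 4)
Total occurrences of 'a': 4

4


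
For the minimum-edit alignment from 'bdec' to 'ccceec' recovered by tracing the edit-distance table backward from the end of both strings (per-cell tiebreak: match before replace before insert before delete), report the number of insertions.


Edit distance = 4. Backtracking from cell (4, 6) with preference match > replace > insert > delete,
then listing the resulting alignment 'bdec' -> 'ccceec' left to right:
  Step 1: insert 'c' [insertion #1]
  Step 2: insert 'c' [insertion #2]
  Step 3: replace b->c
  Step 4: replace d->e
  Step 5: keep 'e'
  Step 6: keep 'c'
Total insertions: 2

2


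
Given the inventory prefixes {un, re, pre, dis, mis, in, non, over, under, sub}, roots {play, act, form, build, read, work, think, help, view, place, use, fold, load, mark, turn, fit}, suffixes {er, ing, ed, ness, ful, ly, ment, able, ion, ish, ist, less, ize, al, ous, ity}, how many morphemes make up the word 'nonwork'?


Segmenting 'nonwork' against the inventory:
  'non' -> prefix (morpheme 1)
  'work' -> root (morpheme 2)
Total morphemes: 2

2


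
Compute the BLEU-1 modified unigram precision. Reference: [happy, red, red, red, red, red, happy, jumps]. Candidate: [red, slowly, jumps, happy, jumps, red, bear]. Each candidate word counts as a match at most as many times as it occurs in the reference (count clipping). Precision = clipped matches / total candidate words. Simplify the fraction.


Reference word counts: {'happy': 2, 'jumps': 1, 'red': 5}
Checking each candidate word (with clipping):
  'red' -> in reference (ref count 5, used 1/5) -> match (matches: 1)
  'slowly' -> not in reference -> no match (matches: 1)
  'jumps' -> in reference (ref count 1, used 1/1) -> match (matches: 2)
  'happy' -> in reference (ref count 2, used 1/2) -> match (matches: 3)
  'jumps' -> ref count 1 already used up (1/1) -> clipped, no match (matches: 3)
  'red' -> in reference (ref count 5, used 2/5) -> match (matches: 4)
  'bear' -> not in reference -> no match (matches: 4)
Clipped matches: 4, Candidate length: 7
Precision = 4/7

4/7


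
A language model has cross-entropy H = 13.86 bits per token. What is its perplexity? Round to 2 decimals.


Perplexity formula: PP = 2^H
H = 13.86
PP = 2^13.86
Decompose: 2^13.86 = 2^13 * 2^0.86
2^13 = 8192, 2^0.86 ~ 1.8150383
PP ~ 8192 * 1.8150383 = 14868.7937536
Rounded to 2 decimals: 14868.79

14868.79


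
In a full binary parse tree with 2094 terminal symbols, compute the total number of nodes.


Leaf nodes (terminals): 2094
Internal nodes = n - 1 = 2094 - 1 = 2093
Total = leaves + internal = 2094 + 2093 = 4187

4187


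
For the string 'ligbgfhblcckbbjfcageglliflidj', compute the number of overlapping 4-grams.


String 'ligbgfhblcckbbjfcageglliflidj' has length L = 29.
Number of overlapping n-grams = L - n + 1
Substituting: 29 - 4 + 1 = 26

26


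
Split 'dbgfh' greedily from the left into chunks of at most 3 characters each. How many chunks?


'dbgfh' has 5 characters.
Chunking with max size 3:
  Chunk 1: 'dbg' (positions 0-2)
  Chunk 2: 'fh' (positions 3-4)
Total chunks: ceil(5 / 3) = 2

2


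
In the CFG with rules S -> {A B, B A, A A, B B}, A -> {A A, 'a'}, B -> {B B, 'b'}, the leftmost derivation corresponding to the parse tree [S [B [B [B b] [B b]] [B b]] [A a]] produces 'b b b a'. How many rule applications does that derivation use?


Every bracketed nonterminal node [X ...] in the tree is produced by exactly one rule application.
Reading the tree off as a leftmost derivation:
  Step 1: S  =>  B A   (applied S -> B A)
  Step 2: B A  =>  B B A   (applied B -> B B)
  Step 3: B B A  =>  B B B A   (applied B -> B B)
  Step 4: B B B A  =>  b B B A   (applied B -> b)
  Step 5: b B B A  =>  b b B A   (applied B -> b)
  Step 6: b b B A  =>  b b b A   (applied B -> b)
  Step 7: b b b A  =>  b b b a   (applied A -> a)
Final yield: b b b a
Total rewrite steps: 7

7


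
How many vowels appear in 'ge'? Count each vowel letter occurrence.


Scanning each character of 'ge':
  Position 1: 'g' -> consonant (running count: 0)
  Position 2: 'e' -> vowel (running count: 1)
Total vowels: 1

1


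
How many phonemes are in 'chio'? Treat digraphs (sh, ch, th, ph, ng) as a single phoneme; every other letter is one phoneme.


Parsing 'chio' greedily, digraphs first:
  'ch' -> digraph (1 consonant phoneme) (phonemes so far: 1)
  'i' -> vowel phoneme (phonemes so far: 2)
  'o' -> vowel phoneme (phonemes so far: 3)
Total phonemes: 3

3


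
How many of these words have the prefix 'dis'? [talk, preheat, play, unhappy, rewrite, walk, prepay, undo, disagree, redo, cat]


Checking each word for prefix 'dis':
  'talk' -> no (count: 0)
  'preheat' -> no (count: 0)
  'play' -> no (count: 0)
  'unhappy' -> no (count: 0)
  'rewrite' -> no (count: 0)
  'walk' -> no (count: 0)
  'prepay' -> no (count: 0)
  'undo' -> no (count: 0)
  'disagree' -> YES, starts with 'dis' (count: 1)
  'redo' -> no (count: 1)
  'cat' -> no (count: 1)
Total with prefix 'dis': 1

1


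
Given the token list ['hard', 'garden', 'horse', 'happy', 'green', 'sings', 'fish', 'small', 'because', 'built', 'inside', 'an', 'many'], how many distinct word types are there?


Listing all tokens and tracking unique types:
  Token 1: 'hard' -> NEW (unique so far: 1)
  Token 2: 'garden' -> NEW (unique so far: 2)
  Token 3: 'horse' -> NEW (unique so far: 3)
  Token 4: 'happy' -> NEW (unique so far: 4)
  Token 5: 'green' -> NEW (unique so far: 5)
  Token 6: 'sings' -> NEW (unique so far: 6)
  Token 7: 'fish' -> NEW (unique so far: 7)
  Token 8: 'small' -> NEW (unique so far: 8)
  Token 9: 'because' -> NEW (unique so far: 9)
  Token 10: 'built' -> NEW (unique so far: 10)
  Token 11: 'inside' -> NEW (unique so far: 11)
  Token 12: 'an' -> NEW (unique so far: 12)
  Token 13: 'many' -> NEW (unique so far: 13)
Unique types: ('an', 'because', 'built', 'fish', 'garden', 'green', 'happy', 'hard', 'horse', 'inside', 'many', 'sings', 'small')
Vocabulary size: 13

13


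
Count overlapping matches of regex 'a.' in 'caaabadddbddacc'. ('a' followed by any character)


Pattern: a. means 'a' followed by any character.
Scanning 'caaabadddbddacc' position-by-position:
  Pos 0: window 'ca' -> no
  Pos 1: window 'aa' -> MATCH
  Pos 2: window 'aa' -> MATCH
  Pos 3: window 'ab' -> MATCH
  Pos 4: window 'ba' -> no
  Pos 5: window 'ad' -> MATCH
  Pos 6: window 'dd' -> no
  Pos 7: window 'dd' -> no
  Pos 8: window 'db' -> no
  Pos 9: window 'bd' -> no
  Pos 10: window 'dd' -> no
  Pos 11: window 'da' -> no
  Pos 12: window 'ac' -> MATCH
  Pos 13: window 'cc' -> no
  Pos 14: window 'c' -> no
Total matches: 5

5


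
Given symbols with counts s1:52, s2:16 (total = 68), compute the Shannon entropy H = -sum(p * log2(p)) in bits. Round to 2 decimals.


Computing entropy H = -sum(p_i * log2(p_i)):
  s1: p = 52/68 = 0.7647, -p*log2(p) = 0.2960
  s2: p = 16/68 = 0.2353, -p*log2(p) = 0.4912
H = sum of terms = 0.7872
Rounded to 2 decimals: 0.79

0.79


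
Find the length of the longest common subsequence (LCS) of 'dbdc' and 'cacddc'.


DP table for LCS of 'dbdc' and 'cacddc':
       c  a  c  d  d  c
    0  0  0  0  0  0  0
  d 0  0  0  0  1  1  1
  b 0  0  0  0  1  1  1
  d 0  0  0  0  1  2  2
  c 0  1  1  1  1  2  3
LCS: 'ddc'
LCS length = 3

3


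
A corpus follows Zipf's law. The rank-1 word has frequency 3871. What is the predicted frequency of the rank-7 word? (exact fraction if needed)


Zipf's law: freq(rank) = f1 / rank
f1 = 3871, rank = 7
freq = 3871 / 7
= 553

553


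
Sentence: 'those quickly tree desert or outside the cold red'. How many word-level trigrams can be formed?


Word trigrams from [9] words:
  Trigram 1: (those quickly tree)
  Trigram 2: (quickly tree desert)
  Trigram 3: (tree desert or)
  Trigram 4: (desert or outside)
  Trigram 5: (or outside the)
  Trigram 6: (outside the cold)
  Trigram 7: (the cold red)
Total word trigrams: 9 - 2 = 7

7


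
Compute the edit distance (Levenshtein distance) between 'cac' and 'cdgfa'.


Building DP table for s1='cac' (len 3) and s2='cdgfa' (len 5):
       c  d  g  f  a
    0  1  2  3  4  5
  c 1  0  1  2  3  4
  a 2  1  1  2  3  3
  c 3  2  2  2  3  4
Edit distance = dp[3][5] = 4

4


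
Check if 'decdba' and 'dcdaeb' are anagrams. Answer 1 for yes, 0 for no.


Sort characters of 'decdba': 'abcdde'
Sort characters of 'dcdaeb': 'abcdde'
Sorted forms match -> they ARE anagrams
Result: 1

1


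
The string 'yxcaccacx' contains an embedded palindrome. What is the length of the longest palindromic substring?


Scanning 'yxcaccacx' for palindromic substrings.
Substring at positions 1-8: 'xcaccacx'.
Check: reverse('xcaccacx') = 'xcaccacx' -> palindrome confirmed.
Neighbouring characters ('y' / '-') break symmetry, so it cannot extend further.
No longer palindromic substring exists; longest length = 8

8


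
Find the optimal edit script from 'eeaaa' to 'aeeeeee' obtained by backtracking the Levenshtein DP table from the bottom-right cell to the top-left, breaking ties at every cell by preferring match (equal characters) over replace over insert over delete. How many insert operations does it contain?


Edit distance = 5. Backtracking from cell (5, 7) with preference match > replace > insert > delete,
then listing the resulting alignment 'eeaaa' -> 'aeeeeee' left to right:
  Step 1: insert 'a' [insertion #1]
  Step 2: insert 'e' [insertion #2]
  Step 3: keep 'e'
  Step 4: keep 'e'
  Step 5: replace a->e
  Step 6: replace a->e
  Step 7: replace a->e
Total insertions: 2

2


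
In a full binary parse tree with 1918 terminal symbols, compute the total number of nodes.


Leaf nodes (terminals): 1918
Internal nodes = n - 1 = 1918 - 1 = 1917
Total = leaves + internal = 1918 + 1917 = 3835

3835


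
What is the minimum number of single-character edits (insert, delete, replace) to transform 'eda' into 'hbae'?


Building DP table for s1='eda' (len 3) and s2='hbae' (len 4):
       h  b  a  e
    0  1  2  3  4
  e 1  1  2  3  3
  d 2  2  2  3  4
  a 3  3  3  2  3
Edit distance = dp[3][4] = 3

3


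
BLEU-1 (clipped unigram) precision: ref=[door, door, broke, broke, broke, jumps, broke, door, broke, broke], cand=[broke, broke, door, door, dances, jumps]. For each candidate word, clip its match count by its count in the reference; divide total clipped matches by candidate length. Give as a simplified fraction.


Reference word counts: {'broke': 6, 'door': 3, 'jumps': 1}
Checking each candidate word (with clipping):
  'broke' -> in reference (ref count 6, used 1/6) -> match (matches: 1)
  'broke' -> in reference (ref count 6, used 2/6) -> match (matches: 2)
  'door' -> in reference (ref count 3, used 1/3) -> match (matches: 3)
  'door' -> in reference (ref count 3, used 2/3) -> match (matches: 4)
  'dances' -> not in reference -> no match (matches: 4)
  'jumps' -> in reference (ref count 1, used 1/1) -> match (matches: 5)
Clipped matches: 5, Candidate length: 6
Precision = 5/6

5/6


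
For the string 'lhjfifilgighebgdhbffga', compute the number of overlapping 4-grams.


String 'lhjfifilgighebgdhbffga' has length L = 22.
Number of overlapping n-grams = L - n + 1
Substituting: 22 - 4 + 1 = 19

19


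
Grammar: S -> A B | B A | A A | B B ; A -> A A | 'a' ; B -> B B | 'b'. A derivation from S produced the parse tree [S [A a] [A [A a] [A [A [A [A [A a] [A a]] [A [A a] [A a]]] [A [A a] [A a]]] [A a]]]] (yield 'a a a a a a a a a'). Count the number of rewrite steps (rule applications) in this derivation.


Every bracketed nonterminal node [X ...] in the tree is produced by exactly one rule application.
Reading the tree off as a leftmost derivation:
  Step 1: S  =>  A A   (applied S -> A A)
  Step 2: A A  =>  a A   (applied A -> a)
  Step 3: a A  =>  a A A   (applied A -> A A)
  Step 4: a A A  =>  a a A   (applied A -> a)
  Step 5: a a A  =>  a a A A   (applied A -> A A)
  Step 6: a a A A  =>  a a A A A   (applied A -> A A)
  Step 7: a a A A A  =>  a a A A A A   (applied A -> A A)
  Step 8: a a A A A A  =>  a a A A A A A   (applied A -> A A)
  Step 9: a a A A A A A  =>  a a a A A A A   (applied A -> a)
  Step 10: a a a A A A A  =>  a a a a A A A   (applied A -> a)
  Step 11: a a a a A A A  =>  a a a a A A A A   (applied A -> A A)
  Step 12: a a a a A A A A  =>  a a a a a A A A   (applied A -> a)
  Step 13: a a a a a A A A  =>  a a a a a a A A   (applied A -> a)
  Step 14: a a a a a a A A  =>  a a a a a a A A A   (applied A -> A A)
  Step 15: a a a a a a A A A  =>  a a a a a a a A A   (applied A -> a)
  Step 16: a a a a a a a A A  =>  a a a a a a a a A   (applied A -> a)
  Step 17: a a a a a a a a A  =>  a a a a a a a a a   (applied A -> a)
Final yield: a a a a a a a a a
Total rewrite steps: 17

17


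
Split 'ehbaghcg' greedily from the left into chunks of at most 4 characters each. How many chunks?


'ehbaghcg' has 8 characters.
Chunking with max size 4:
  Chunk 1: 'ehba' (positions 0-3)
  Chunk 2: 'ghcg' (positions 4-7)
Total chunks: ceil(8 / 4) = 2

2


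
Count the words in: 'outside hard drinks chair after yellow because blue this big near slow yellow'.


Counting words by splitting on spaces:
  Word 1: 'outside'
  Word 2: 'hard'
  Word 3: 'drinks'
  Word 4: 'chair'
  Word 5: 'after'
  Word 6: 'yellow'
  Word 7: 'because'
  Word 8: 'blue'
  Word 9: 'this'
  Word 10: 'big'
  Word 11: 'near'
  Word 12: 'slow'
  Word 13: 'yellow'
Total words: 13

13


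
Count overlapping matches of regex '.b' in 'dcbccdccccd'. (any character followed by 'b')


Pattern: .b means any character followed by 'b'.
Scanning 'dcbccdccccd' position-by-position:
  Pos 0: window 'dc' -> no
  Pos 1: window 'cb' -> MATCH
  Pos 2: window 'bc' -> no
  Pos 3: window 'cc' -> no
  Pos 4: window 'cd' -> no
  Pos 5: window 'dc' -> no
  Pos 6: window 'cc' -> no
  Pos 7: window 'cc' -> no
  Pos 8: window 'cc' -> no
  Pos 9: window 'cd' -> no
  Pos 10: window 'd' -> no
Total matches: 1

1


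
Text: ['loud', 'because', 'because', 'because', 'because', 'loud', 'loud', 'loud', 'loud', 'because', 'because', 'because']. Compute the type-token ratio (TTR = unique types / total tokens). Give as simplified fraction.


Tokens: 12
Unique types: ('because', 'loud') = 2
TTR = 2/12
Simplify: divide both by 2 -> 1/6
TTR = 1/6

1/6


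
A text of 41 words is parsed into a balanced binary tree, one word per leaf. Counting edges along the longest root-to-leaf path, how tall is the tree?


In a balanced binary tree with n leaves the deepest leaf is ceil(log2(n)) edges below the root.
log2(41) = 5.3576
ceil(5.3576) = 6
height (edges) = 6

6


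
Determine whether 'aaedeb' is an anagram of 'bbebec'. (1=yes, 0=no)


Sort characters of 'aaedeb': 'aabdee'
Sort characters of 'bbebec': 'bbbcee'
Sorted forms differ -> they are NOT anagrams
Result: 0

0


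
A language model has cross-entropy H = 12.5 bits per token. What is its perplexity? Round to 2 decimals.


Perplexity formula: PP = 2^H
H = 12.5
PP = 2^12.5
Decompose: 2^12.5 = 2^12 * 2^0.5 = 2^12 * sqrt(2)
2^12 = 4096, sqrt(2) ~ 1.4142136
PP ~ 4096 * 1.4142136 = 5792.6189056
Rounded to 2 decimals: 5792.62

5792.62


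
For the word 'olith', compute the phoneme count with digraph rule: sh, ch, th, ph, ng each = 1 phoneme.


Parsing 'olith' greedily, digraphs first:
  'o' -> vowel phoneme (phonemes so far: 1)
  'l' -> consonant phoneme (phonemes so far: 2)
  'i' -> vowel phoneme (phonemes so far: 3)
  'th' -> digraph (1 consonant phoneme) (phonemes so far: 4)
Total phonemes: 4

4


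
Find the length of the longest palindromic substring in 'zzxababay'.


Scanning 'zzxababay' for palindromic substrings.
Substring at positions 3-7: 'ababa'.
Check: reverse('ababa') = 'ababa' -> palindrome confirmed.
Neighbouring characters ('x' / 'y') break symmetry, so it cannot extend further.
No longer palindromic substring exists; longest length = 5

5


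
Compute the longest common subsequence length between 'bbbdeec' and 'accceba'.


DP table for LCS of 'bbbdeec' and 'accceba':
       a  c  c  c  e  b  a
    0  0  0  0  0  0  0  0
  b 0  0  0  0  0  0  1  1
  b 0  0  0  0  0  0  1  1
  b 0  0  0  0  0  0  1  1
  d 0  0  0  0  0  0  1  1
  e 0  0  0  0  0  1  1  1
  e 0  0  0  0  0  1  1  1
  c 0  0  1  1  1  1  1  1
LCS: 'b'
LCS length = 1

1


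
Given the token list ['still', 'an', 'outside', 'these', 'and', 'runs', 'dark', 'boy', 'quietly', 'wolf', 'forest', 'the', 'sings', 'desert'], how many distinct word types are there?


Listing all tokens and tracking unique types:
  Token 1: 'still' -> NEW (unique so far: 1)
  Token 2: 'an' -> NEW (unique so far: 2)
  Token 3: 'outside' -> NEW (unique so far: 3)
  Token 4: 'these' -> NEW (unique so far: 4)
  Token 5: 'and' -> NEW (unique so far: 5)
  Token 6: 'runs' -> NEW (unique so far: 6)
  Token 7: 'dark' -> NEW (unique so far: 7)
  Token 8: 'boy' -> NEW (unique so far: 8)
  Token 9: 'quietly' -> NEW (unique so far: 9)
  Token 10: 'wolf' -> NEW (unique so far: 10)
  Token 11: 'forest' -> NEW (unique so far: 11)
  Token 12: 'the' -> NEW (unique so far: 12)
  Token 13: 'sings' -> NEW (unique so far: 13)
  Token 14: 'desert' -> NEW (unique so far: 14)
Unique types: ('an', 'and', 'boy', 'dark', 'desert', 'forest', 'outside', 'quietly', 'runs', 'sings', 'still', 'the', 'these', 'wolf')
Vocabulary size: 14

14


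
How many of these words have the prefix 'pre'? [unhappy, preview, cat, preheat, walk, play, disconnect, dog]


Checking each word for prefix 'pre':
  'unhappy' -> no (count: 0)
  'preview' -> YES, starts with 'pre' (count: 1)
  'cat' -> no (count: 1)
  'preheat' -> YES, starts with 'pre' (count: 2)
  'walk' -> no (count: 2)
  'play' -> no (count: 2)
  'disconnect' -> no (count: 2)
  'dog' -> no (count: 2)
Total with prefix 'pre': 2

2


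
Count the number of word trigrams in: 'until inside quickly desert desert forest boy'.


Word trigrams from [7] words:
  Trigram 1: (until inside quickly)
  Trigram 2: (inside quickly desert)
  Trigram 3: (quickly desert desert)
  Trigram 4: (desert desert forest)
  Trigram 5: (desert forest boy)
Total word trigrams: 7 - 2 = 5

5


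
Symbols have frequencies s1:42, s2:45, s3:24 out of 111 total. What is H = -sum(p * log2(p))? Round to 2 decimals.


Computing entropy H = -sum(p_i * log2(p_i)):
  s1: p = 42/111 = 0.3784, -p*log2(p) = 0.5305
  s2: p = 45/111 = 0.4054, -p*log2(p) = 0.5281
  s3: p = 24/111 = 0.2162, -p*log2(p) = 0.4777
H = sum of terms = 1.5363
Rounded to 2 decimals: 1.54

1.54


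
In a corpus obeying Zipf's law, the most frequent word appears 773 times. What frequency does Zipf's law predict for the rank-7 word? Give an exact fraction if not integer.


Zipf's law: freq(rank) = f1 / rank
f1 = 773, rank = 7
freq = 773 / 7
GCD(773, 7) = 1
Simplified: 773/7

773/7


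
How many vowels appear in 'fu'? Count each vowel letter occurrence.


Scanning each character of 'fu':
  Position 1: 'f' -> consonant (running count: 0)
  Position 2: 'u' -> vowel (running count: 1)
Total vowels: 1

1


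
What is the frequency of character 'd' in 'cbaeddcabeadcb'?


Scanning 'cbaeddcabeadcb' for 'd':
  Position 4: 'd' -> MATCH (count: 1)
  Position 5: 'd' -> MATCH (count: 2)
  Position 11: 'd' -> MATCH (count: 3)
Total occurrences of 'd': 3

3


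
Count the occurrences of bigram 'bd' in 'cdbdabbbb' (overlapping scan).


Scanning 'cdbdabbbb' for bigram 'bd':
  Position 0: 'cd' -> no
  Position 1: 'db' -> no
  Position 2: 'bd' -> MATCH
  Position 3: 'da' -> no
  Position 4: 'ab' -> no
  Position 5: 'bb' -> no
  Position 6: 'bb' -> no
  Position 7: 'bb' -> no
Total matches: 1

1


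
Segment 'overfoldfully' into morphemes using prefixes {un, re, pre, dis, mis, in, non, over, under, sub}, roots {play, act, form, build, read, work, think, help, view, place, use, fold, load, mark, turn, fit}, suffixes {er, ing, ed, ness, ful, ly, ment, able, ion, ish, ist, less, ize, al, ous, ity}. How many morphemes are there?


Segmenting 'overfoldfully' against the inventory:
  'over' -> prefix (morpheme 1)
  'fold' -> root (morpheme 2)
  'ful' -> suffix (morpheme 3)
  'ly' -> suffix (morpheme 4)
Total morphemes: 4

4


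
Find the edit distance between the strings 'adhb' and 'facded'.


Building DP table for s1='adhb' (len 4) and s2='facded' (len 6):
       f  a  c  d  e  d
    0  1  2  3  4  5  6
  a 1  1  1  2  3  4  5
  d 2  2  2  2  2  3  4
  h 3  3  3  3  3  3  4
  b 4  4  4  4  4  4  4
Edit distance = dp[4][6] = 4

4


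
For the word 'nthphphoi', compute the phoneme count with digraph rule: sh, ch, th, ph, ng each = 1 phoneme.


Parsing 'nthphphoi' greedily, digraphs first:
  'n' -> consonant phoneme (phonemes so far: 1)
  'th' -> digraph (1 consonant phoneme) (phonemes so far: 2)
  'ph' -> digraph (1 consonant phoneme) (phonemes so far: 3)
  'ph' -> digraph (1 consonant phoneme) (phonemes so far: 4)
  'o' -> vowel phoneme (phonemes so far: 5)
  'i' -> vowel phoneme (phonemes so far: 6)
Total phonemes: 6

6


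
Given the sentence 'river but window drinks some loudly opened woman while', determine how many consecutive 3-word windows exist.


Word trigrams from [9] words:
  Trigram 1: (river but window)
  Trigram 2: (but window drinks)
  Trigram 3: (window drinks some)
  Trigram 4: (drinks some loudly)
  Trigram 5: (some loudly opened)
  Trigram 6: (loudly opened woman)
  Trigram 7: (opened woman while)
Total word trigrams: 9 - 2 = 7

7


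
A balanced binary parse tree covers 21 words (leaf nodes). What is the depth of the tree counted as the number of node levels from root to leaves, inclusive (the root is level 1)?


In a balanced binary tree with n leaves the deepest leaf is ceil(log2(n)) edges below the root,
so counting node levels inclusive of root and leaves gives ceil(log2(n)) + 1 levels.
log2(21) = 4.3923
ceil(4.3923) = 5
levels = 5 + 1 = 6

6
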